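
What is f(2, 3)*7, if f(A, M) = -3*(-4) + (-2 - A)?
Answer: 56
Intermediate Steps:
f(A, M) = 10 - A (f(A, M) = 12 + (-2 - A) = 10 - A)
f(2, 3)*7 = (10 - 1*2)*7 = (10 - 2)*7 = 8*7 = 56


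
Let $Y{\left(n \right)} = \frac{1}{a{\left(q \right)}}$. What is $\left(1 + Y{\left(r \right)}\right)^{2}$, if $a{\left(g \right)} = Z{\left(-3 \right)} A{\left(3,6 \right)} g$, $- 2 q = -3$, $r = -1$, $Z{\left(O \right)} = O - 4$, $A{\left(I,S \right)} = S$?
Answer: $\frac{3844}{3969} \approx 0.96851$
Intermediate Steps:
$Z{\left(O \right)} = -4 + O$
$q = \frac{3}{2}$ ($q = \left(- \frac{1}{2}\right) \left(-3\right) = \frac{3}{2} \approx 1.5$)
$a{\left(g \right)} = - 42 g$ ($a{\left(g \right)} = \left(-4 - 3\right) 6 g = \left(-7\right) 6 g = - 42 g$)
$Y{\left(n \right)} = - \frac{1}{63}$ ($Y{\left(n \right)} = \frac{1}{\left(-42\right) \frac{3}{2}} = \frac{1}{-63} = - \frac{1}{63}$)
$\left(1 + Y{\left(r \right)}\right)^{2} = \left(1 - \frac{1}{63}\right)^{2} = \left(\frac{62}{63}\right)^{2} = \frac{3844}{3969}$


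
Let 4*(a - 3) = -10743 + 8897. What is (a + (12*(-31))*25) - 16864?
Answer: -53245/2 ≈ -26623.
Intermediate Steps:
a = -917/2 (a = 3 + (-10743 + 8897)/4 = 3 + (1/4)*(-1846) = 3 - 923/2 = -917/2 ≈ -458.50)
(a + (12*(-31))*25) - 16864 = (-917/2 + (12*(-31))*25) - 16864 = (-917/2 - 372*25) - 16864 = (-917/2 - 9300) - 16864 = -19517/2 - 16864 = -53245/2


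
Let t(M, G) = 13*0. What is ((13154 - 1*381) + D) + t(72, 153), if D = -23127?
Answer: -10354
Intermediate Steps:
t(M, G) = 0
((13154 - 1*381) + D) + t(72, 153) = ((13154 - 1*381) - 23127) + 0 = ((13154 - 381) - 23127) + 0 = (12773 - 23127) + 0 = -10354 + 0 = -10354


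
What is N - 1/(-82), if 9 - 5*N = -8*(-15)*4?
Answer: -38617/410 ≈ -94.188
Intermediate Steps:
N = -471/5 (N = 9/5 - (-8*(-15))*4/5 = 9/5 - 24*4 = 9/5 - ⅕*480 = 9/5 - 96 = -471/5 ≈ -94.200)
N - 1/(-82) = -471/5 - 1/(-82) = -471/5 - 1*(-1/82) = -471/5 + 1/82 = -38617/410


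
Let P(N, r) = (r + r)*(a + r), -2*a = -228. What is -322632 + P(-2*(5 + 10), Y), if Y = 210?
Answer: -186552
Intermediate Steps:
a = 114 (a = -½*(-228) = 114)
P(N, r) = 2*r*(114 + r) (P(N, r) = (r + r)*(114 + r) = (2*r)*(114 + r) = 2*r*(114 + r))
-322632 + P(-2*(5 + 10), Y) = -322632 + 2*210*(114 + 210) = -322632 + 2*210*324 = -322632 + 136080 = -186552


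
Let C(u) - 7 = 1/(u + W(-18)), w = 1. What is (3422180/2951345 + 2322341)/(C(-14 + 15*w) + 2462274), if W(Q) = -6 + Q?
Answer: 31528551435795/33428386712278 ≈ 0.94317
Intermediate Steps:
C(u) = 7 + 1/(-24 + u) (C(u) = 7 + 1/(u + (-6 - 18)) = 7 + 1/(u - 24) = 7 + 1/(-24 + u))
(3422180/2951345 + 2322341)/(C(-14 + 15*w) + 2462274) = (3422180/2951345 + 2322341)/((-167 + 7*(-14 + 15*1))/(-24 + (-14 + 15*1)) + 2462274) = (3422180*(1/2951345) + 2322341)/((-167 + 7*(-14 + 15))/(-24 + (-14 + 15)) + 2462274) = (684436/590269 + 2322341)/((-167 + 7*1)/(-24 + 1) + 2462274) = 1370806584165/(590269*((-167 + 7)/(-23) + 2462274)) = 1370806584165/(590269*(-1/23*(-160) + 2462274)) = 1370806584165/(590269*(160/23 + 2462274)) = 1370806584165/(590269*(56632462/23)) = (1370806584165/590269)*(23/56632462) = 31528551435795/33428386712278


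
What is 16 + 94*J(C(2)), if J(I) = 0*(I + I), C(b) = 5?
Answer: 16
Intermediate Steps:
J(I) = 0 (J(I) = 0*(2*I) = 0)
16 + 94*J(C(2)) = 16 + 94*0 = 16 + 0 = 16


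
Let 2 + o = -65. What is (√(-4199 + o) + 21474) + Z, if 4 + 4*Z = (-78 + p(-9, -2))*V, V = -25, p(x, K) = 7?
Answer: 87667/4 + 3*I*√474 ≈ 21917.0 + 65.315*I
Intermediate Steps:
o = -67 (o = -2 - 65 = -67)
Z = 1771/4 (Z = -1 + ((-78 + 7)*(-25))/4 = -1 + (-71*(-25))/4 = -1 + (¼)*1775 = -1 + 1775/4 = 1771/4 ≈ 442.75)
(√(-4199 + o) + 21474) + Z = (√(-4199 - 67) + 21474) + 1771/4 = (√(-4266) + 21474) + 1771/4 = (3*I*√474 + 21474) + 1771/4 = (21474 + 3*I*√474) + 1771/4 = 87667/4 + 3*I*√474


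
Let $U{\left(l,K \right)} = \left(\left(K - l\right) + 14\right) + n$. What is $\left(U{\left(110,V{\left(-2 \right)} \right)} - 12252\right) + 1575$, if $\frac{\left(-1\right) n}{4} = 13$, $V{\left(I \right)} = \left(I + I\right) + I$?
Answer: $-10831$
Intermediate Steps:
$V{\left(I \right)} = 3 I$ ($V{\left(I \right)} = 2 I + I = 3 I$)
$n = -52$ ($n = \left(-4\right) 13 = -52$)
$U{\left(l,K \right)} = -38 + K - l$ ($U{\left(l,K \right)} = \left(\left(K - l\right) + 14\right) - 52 = \left(14 + K - l\right) - 52 = -38 + K - l$)
$\left(U{\left(110,V{\left(-2 \right)} \right)} - 12252\right) + 1575 = \left(\left(-38 + 3 \left(-2\right) - 110\right) - 12252\right) + 1575 = \left(\left(-38 - 6 - 110\right) - 12252\right) + 1575 = \left(-154 - 12252\right) + 1575 = -12406 + 1575 = -10831$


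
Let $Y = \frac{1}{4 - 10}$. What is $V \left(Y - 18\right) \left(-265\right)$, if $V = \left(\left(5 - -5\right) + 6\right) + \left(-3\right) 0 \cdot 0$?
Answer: $\frac{231080}{3} \approx 77027.0$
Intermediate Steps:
$Y = - \frac{1}{6}$ ($Y = \frac{1}{-6} = - \frac{1}{6} \approx -0.16667$)
$V = 16$ ($V = \left(\left(5 + 5\right) + 6\right) + 0 \cdot 0 = \left(10 + 6\right) + 0 = 16 + 0 = 16$)
$V \left(Y - 18\right) \left(-265\right) = 16 \left(- \frac{1}{6} - 18\right) \left(-265\right) = 16 \left(- \frac{109}{6}\right) \left(-265\right) = \left(- \frac{872}{3}\right) \left(-265\right) = \frac{231080}{3}$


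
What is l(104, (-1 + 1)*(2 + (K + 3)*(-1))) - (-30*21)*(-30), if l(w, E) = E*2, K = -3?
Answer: -18900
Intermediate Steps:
l(w, E) = 2*E
l(104, (-1 + 1)*(2 + (K + 3)*(-1))) - (-30*21)*(-30) = 2*((-1 + 1)*(2 + (-3 + 3)*(-1))) - (-30*21)*(-30) = 2*(0*(2 + 0*(-1))) - (-630)*(-30) = 2*(0*(2 + 0)) - 1*18900 = 2*(0*2) - 18900 = 2*0 - 18900 = 0 - 18900 = -18900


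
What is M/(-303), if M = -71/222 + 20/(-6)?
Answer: 811/67266 ≈ 0.012057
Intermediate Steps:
M = -811/222 (M = -71*1/222 + 20*(-1/6) = -71/222 - 10/3 = -811/222 ≈ -3.6532)
M/(-303) = -811/222/(-303) = -811/222*(-1/303) = 811/67266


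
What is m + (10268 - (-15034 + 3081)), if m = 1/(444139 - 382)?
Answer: 9860724298/443757 ≈ 22221.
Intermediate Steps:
m = 1/443757 ≈ 2.2535e-6
m + (10268 - (-15034 + 3081)) = 1/443757 + (10268 - (-15034 + 3081)) = 1/443757 + (10268 - 1*(-11953)) = 1/443757 + (10268 + 11953) = 1/443757 + 22221 = 9860724298/443757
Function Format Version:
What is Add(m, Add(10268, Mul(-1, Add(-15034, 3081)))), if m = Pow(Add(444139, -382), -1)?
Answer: Rational(9860724298, 443757) ≈ 22221.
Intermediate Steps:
m = Rational(1, 443757) (m = Pow(443757, -1) = Rational(1, 443757) ≈ 2.2535e-6)
Add(m, Add(10268, Mul(-1, Add(-15034, 3081)))) = Add(Rational(1, 443757), Add(10268, Mul(-1, Add(-15034, 3081)))) = Add(Rational(1, 443757), Add(10268, Mul(-1, -11953))) = Add(Rational(1, 443757), Add(10268, 11953)) = Add(Rational(1, 443757), 22221) = Rational(9860724298, 443757)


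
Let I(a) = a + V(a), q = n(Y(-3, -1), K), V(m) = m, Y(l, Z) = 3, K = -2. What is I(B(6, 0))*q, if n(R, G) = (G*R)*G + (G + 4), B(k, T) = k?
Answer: 168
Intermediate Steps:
n(R, G) = 4 + G + R*G² (n(R, G) = R*G² + (4 + G) = 4 + G + R*G²)
q = 14 (q = 4 - 2 + 3*(-2)² = 4 - 2 + 3*4 = 4 - 2 + 12 = 14)
I(a) = 2*a (I(a) = a + a = 2*a)
I(B(6, 0))*q = (2*6)*14 = 12*14 = 168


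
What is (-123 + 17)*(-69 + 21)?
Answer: 5088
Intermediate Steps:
(-123 + 17)*(-69 + 21) = -106*(-48) = 5088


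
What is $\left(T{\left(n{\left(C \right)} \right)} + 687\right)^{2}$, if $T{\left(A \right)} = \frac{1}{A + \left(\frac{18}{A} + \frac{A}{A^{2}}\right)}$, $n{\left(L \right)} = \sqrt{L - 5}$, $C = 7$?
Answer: $\frac{\left(14427 + \sqrt{2}\right)^{2}}{441} \approx 4.7206 \cdot 10^{5}$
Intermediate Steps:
$n{\left(L \right)} = \sqrt{-5 + L}$
$T{\left(A \right)} = \frac{1}{A + \frac{19}{A}}$ ($T{\left(A \right)} = \frac{1}{A + \left(\frac{18}{A} + \frac{A}{A^{2}}\right)} = \frac{1}{A + \left(\frac{18}{A} + \frac{1}{A}\right)} = \frac{1}{A + \frac{19}{A}}$)
$\left(T{\left(n{\left(C \right)} \right)} + 687\right)^{2} = \left(\frac{\sqrt{-5 + 7}}{19 + \left(\sqrt{-5 + 7}\right)^{2}} + 687\right)^{2} = \left(\frac{\sqrt{2}}{19 + \left(\sqrt{2}\right)^{2}} + 687\right)^{2} = \left(\frac{\sqrt{2}}{19 + 2} + 687\right)^{2} = \left(\frac{\sqrt{2}}{21} + 687\right)^{2} = \left(687 + \frac{\sqrt{2}}{21}\right)^{2}$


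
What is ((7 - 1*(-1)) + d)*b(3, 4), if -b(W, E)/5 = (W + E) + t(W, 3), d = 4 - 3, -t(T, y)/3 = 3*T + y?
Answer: 1305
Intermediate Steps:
t(T, y) = -9*T - 3*y (t(T, y) = -3*(3*T + y) = -3*(y + 3*T) = -9*T - 3*y)
d = 1
b(W, E) = 45 - 5*E + 40*W (b(W, E) = -5*((W + E) + (-9*W - 3*3)) = -5*((E + W) + (-9*W - 9)) = -5*((E + W) + (-9 - 9*W)) = -5*(-9 + E - 8*W) = 45 - 5*E + 40*W)
((7 - 1*(-1)) + d)*b(3, 4) = ((7 - 1*(-1)) + 1)*(45 - 5*4 + 40*3) = ((7 + 1) + 1)*(45 - 20 + 120) = (8 + 1)*145 = 9*145 = 1305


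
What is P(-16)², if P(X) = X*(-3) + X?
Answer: 1024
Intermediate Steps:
P(X) = -2*X (P(X) = -3*X + X = -2*X)
P(-16)² = (-2*(-16))² = 32² = 1024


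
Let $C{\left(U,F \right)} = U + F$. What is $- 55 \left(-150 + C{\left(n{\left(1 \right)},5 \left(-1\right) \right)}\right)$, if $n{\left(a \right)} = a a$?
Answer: $8470$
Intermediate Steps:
$n{\left(a \right)} = a^{2}$
$C{\left(U,F \right)} = F + U$
$- 55 \left(-150 + C{\left(n{\left(1 \right)},5 \left(-1\right) \right)}\right) = - 55 \left(-150 + \left(5 \left(-1\right) + 1^{2}\right)\right) = - 55 \left(-150 + \left(-5 + 1\right)\right) = - 55 \left(-150 - 4\right) = \left(-55\right) \left(-154\right) = 8470$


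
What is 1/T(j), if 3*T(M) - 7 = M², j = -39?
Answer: 3/1528 ≈ 0.0019634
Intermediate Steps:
T(M) = 7/3 + M²/3
1/T(j) = 1/(7/3 + (⅓)*(-39)²) = 1/(7/3 + (⅓)*1521) = 1/(7/3 + 507) = 1/(1528/3) = 3/1528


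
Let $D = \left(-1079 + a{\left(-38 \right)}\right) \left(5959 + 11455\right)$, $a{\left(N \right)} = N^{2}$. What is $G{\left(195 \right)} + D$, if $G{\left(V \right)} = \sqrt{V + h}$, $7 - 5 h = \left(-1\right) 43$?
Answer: $6356110 + \sqrt{205} \approx 6.3561 \cdot 10^{6}$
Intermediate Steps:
$h = 10$ ($h = \frac{7}{5} - \frac{\left(-1\right) 43}{5} = \frac{7}{5} - - \frac{43}{5} = \frac{7}{5} + \frac{43}{5} = 10$)
$G{\left(V \right)} = \sqrt{10 + V}$ ($G{\left(V \right)} = \sqrt{V + 10} = \sqrt{10 + V}$)
$D = 6356110$ ($D = \left(-1079 + \left(-38\right)^{2}\right) \left(5959 + 11455\right) = \left(-1079 + 1444\right) 17414 = 365 \cdot 17414 = 6356110$)
$G{\left(195 \right)} + D = \sqrt{10 + 195} + 6356110 = \sqrt{205} + 6356110 = 6356110 + \sqrt{205}$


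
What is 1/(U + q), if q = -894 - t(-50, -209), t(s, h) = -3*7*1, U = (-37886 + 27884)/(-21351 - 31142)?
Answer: -52493/45816387 ≈ -0.0011457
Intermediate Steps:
U = 10002/52493 (U = -10002/(-52493) = -10002*(-1/52493) = 10002/52493 ≈ 0.19054)
t(s, h) = -21 (t(s, h) = -21*1 = -21)
q = -873 (q = -894 - 1*(-21) = -894 + 21 = -873)
1/(U + q) = 1/(10002/52493 - 873) = 1/(-45816387/52493) = -52493/45816387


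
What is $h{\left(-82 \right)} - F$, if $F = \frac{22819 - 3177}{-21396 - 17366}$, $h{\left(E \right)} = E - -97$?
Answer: $\frac{300536}{19381} \approx 15.507$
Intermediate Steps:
$h{\left(E \right)} = 97 + E$ ($h{\left(E \right)} = E + 97 = 97 + E$)
$F = - \frac{9821}{19381}$ ($F = \frac{22819 - 3177}{-38762} = 19642 \left(- \frac{1}{38762}\right) = - \frac{9821}{19381} \approx -0.50673$)
$h{\left(-82 \right)} - F = \left(97 - 82\right) - - \frac{9821}{19381} = 15 + \frac{9821}{19381} = \frac{300536}{19381}$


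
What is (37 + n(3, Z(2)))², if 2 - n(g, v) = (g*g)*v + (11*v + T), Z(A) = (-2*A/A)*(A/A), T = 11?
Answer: 4624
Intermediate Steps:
Z(A) = -2 (Z(A) = -2*1*1 = -2*1 = -2)
n(g, v) = -9 - 11*v - v*g² (n(g, v) = 2 - ((g*g)*v + (11*v + 11)) = 2 - (g²*v + (11 + 11*v)) = 2 - (v*g² + (11 + 11*v)) = 2 - (11 + 11*v + v*g²) = 2 + (-11 - 11*v - v*g²) = -9 - 11*v - v*g²)
(37 + n(3, Z(2)))² = (37 + (-9 - 11*(-2) - 1*(-2)*3²))² = (37 + (-9 + 22 - 1*(-2)*9))² = (37 + (-9 + 22 + 18))² = (37 + 31)² = 68² = 4624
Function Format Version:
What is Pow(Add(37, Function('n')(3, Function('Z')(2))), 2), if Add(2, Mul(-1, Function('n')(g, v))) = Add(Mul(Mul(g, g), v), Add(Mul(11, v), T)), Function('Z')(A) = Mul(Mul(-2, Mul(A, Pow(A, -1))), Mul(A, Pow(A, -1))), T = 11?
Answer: 4624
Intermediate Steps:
Function('Z')(A) = -2 (Function('Z')(A) = Mul(Mul(-2, 1), 1) = Mul(-2, 1) = -2)
Function('n')(g, v) = Add(-9, Mul(-11, v), Mul(-1, v, Pow(g, 2))) (Function('n')(g, v) = Add(2, Mul(-1, Add(Mul(Mul(g, g), v), Add(Mul(11, v), 11)))) = Add(2, Mul(-1, Add(Mul(Pow(g, 2), v), Add(11, Mul(11, v))))) = Add(2, Mul(-1, Add(Mul(v, Pow(g, 2)), Add(11, Mul(11, v))))) = Add(2, Mul(-1, Add(11, Mul(11, v), Mul(v, Pow(g, 2))))) = Add(2, Add(-11, Mul(-11, v), Mul(-1, v, Pow(g, 2)))) = Add(-9, Mul(-11, v), Mul(-1, v, Pow(g, 2))))
Pow(Add(37, Function('n')(3, Function('Z')(2))), 2) = Pow(Add(37, Add(-9, Mul(-11, -2), Mul(-1, -2, Pow(3, 2)))), 2) = Pow(Add(37, Add(-9, 22, Mul(-1, -2, 9))), 2) = Pow(Add(37, Add(-9, 22, 18)), 2) = Pow(Add(37, 31), 2) = Pow(68, 2) = 4624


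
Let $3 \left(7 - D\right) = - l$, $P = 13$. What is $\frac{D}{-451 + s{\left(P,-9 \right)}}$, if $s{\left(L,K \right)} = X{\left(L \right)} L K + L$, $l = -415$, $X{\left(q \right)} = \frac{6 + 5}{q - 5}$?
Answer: $\frac{3152}{14373} \approx 0.2193$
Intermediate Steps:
$X{\left(q \right)} = \frac{11}{-5 + q}$
$s{\left(L,K \right)} = L + \frac{11 K L}{-5 + L}$ ($s{\left(L,K \right)} = \frac{11}{-5 + L} L K + L = \frac{11 L}{-5 + L} K + L = \frac{11 K L}{-5 + L} + L = L + \frac{11 K L}{-5 + L}$)
$D = - \frac{394}{3}$ ($D = 7 - \frac{\left(-1\right) \left(-415\right)}{3} = 7 - \frac{415}{3} = - \frac{394}{3} \approx -131.33$)
$\frac{D}{-451 + s{\left(P,-9 \right)}} = - \frac{394}{3 \left(-451 + \frac{13 \left(-5 + 13 + 11 \left(-9\right)\right)}{-5 + 13}\right)} = - \frac{394}{3 \left(-451 + \frac{13 \left(-5 + 13 - 99\right)}{8}\right)} = - \frac{394}{3 \left(-451 + 13 \cdot \frac{1}{8} \left(-91\right)\right)} = - \frac{394}{3 \left(-451 - \frac{1183}{8}\right)} = - \frac{394}{3 \left(- \frac{4791}{8}\right)} = \left(- \frac{394}{3}\right) \left(- \frac{8}{4791}\right) = \frac{3152}{14373}$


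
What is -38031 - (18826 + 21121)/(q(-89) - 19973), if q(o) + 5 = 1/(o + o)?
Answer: -135234358069/3556085 ≈ -38029.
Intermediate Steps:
q(o) = -5 + 1/(2*o) (q(o) = -5 + 1/(o + o) = -5 + 1/(2*o))
-38031 - (18826 + 21121)/(q(-89) - 19973) = -38031 - (18826 + 21121)/((-5 + (½)/(-89)) - 19973) = -38031 - 39947/((-5 + (½)*(-1/89)) - 19973) = -38031 - 39947/((-5 - 1/178) - 19973) = -38031 - 39947/(-891/178 - 19973) = -38031 - 39947/(-3556085/178) = -38031 - 39947*(-178)/3556085 = -38031 - 1*(-7110566/3556085) = -38031 + 7110566/3556085 = -135234358069/3556085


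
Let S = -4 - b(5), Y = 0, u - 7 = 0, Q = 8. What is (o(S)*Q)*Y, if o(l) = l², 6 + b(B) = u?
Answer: 0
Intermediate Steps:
u = 7 (u = 7 + 0 = 7)
b(B) = 1 (b(B) = -6 + 7 = 1)
S = -5 (S = -4 - 1*1 = -4 - 1 = -5)
(o(S)*Q)*Y = ((-5)²*8)*0 = (25*8)*0 = 200*0 = 0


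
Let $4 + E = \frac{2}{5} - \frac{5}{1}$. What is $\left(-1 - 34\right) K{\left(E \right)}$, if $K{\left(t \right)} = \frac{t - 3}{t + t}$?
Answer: $- \frac{1015}{43} \approx -23.605$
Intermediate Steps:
$E = - \frac{43}{5}$ ($E = -4 + \left(\frac{2}{5} - \frac{5}{1}\right) = -4 + \left(2 \cdot \frac{1}{5} - 5\right) = -4 + \left(\frac{2}{5} - 5\right) = -4 - \frac{23}{5} = - \frac{43}{5} \approx -8.6$)
$K{\left(t \right)} = \frac{-3 + t}{2 t}$
$\left(-1 - 34\right) K{\left(E \right)} = \left(-1 - 34\right) \frac{-3 - \frac{43}{5}}{2 \left(- \frac{43}{5}\right)} = - 35 \cdot \frac{1}{2} \left(- \frac{5}{43}\right) \left(- \frac{58}{5}\right) = \left(-35\right) \frac{29}{43} = - \frac{1015}{43}$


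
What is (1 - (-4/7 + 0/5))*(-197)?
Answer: -2167/7 ≈ -309.57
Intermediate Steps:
(1 - (-4/7 + 0/5))*(-197) = (1 - (-4*⅐ + 0*(⅕)))*(-197) = (1 - (-4/7 + 0))*(-197) = (1 - 1*(-4/7))*(-197) = (1 + 4/7)*(-197) = (11/7)*(-197) = -2167/7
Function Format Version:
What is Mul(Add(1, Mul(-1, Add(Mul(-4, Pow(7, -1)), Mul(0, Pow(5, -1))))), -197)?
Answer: Rational(-2167, 7) ≈ -309.57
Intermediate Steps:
Mul(Add(1, Mul(-1, Add(Mul(-4, Pow(7, -1)), Mul(0, Pow(5, -1))))), -197) = Mul(Add(1, Mul(-1, Add(Mul(-4, Rational(1, 7)), Mul(0, Rational(1, 5))))), -197) = Mul(Add(1, Mul(-1, Add(Rational(-4, 7), 0))), -197) = Mul(Add(1, Mul(-1, Rational(-4, 7))), -197) = Mul(Add(1, Rational(4, 7)), -197) = Mul(Rational(11, 7), -197) = Rational(-2167, 7)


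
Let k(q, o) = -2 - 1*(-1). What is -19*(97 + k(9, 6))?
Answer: -1824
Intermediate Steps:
k(q, o) = -1 (k(q, o) = -2 + 1 = -1)
-19*(97 + k(9, 6)) = -19*(97 - 1) = -19*96 = -1824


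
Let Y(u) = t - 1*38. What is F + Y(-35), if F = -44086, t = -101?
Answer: -44225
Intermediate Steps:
Y(u) = -139 (Y(u) = -101 - 1*38 = -101 - 38 = -139)
F + Y(-35) = -44086 - 139 = -44225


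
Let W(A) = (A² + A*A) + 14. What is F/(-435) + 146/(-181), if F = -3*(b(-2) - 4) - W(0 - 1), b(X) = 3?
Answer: -61157/78735 ≈ -0.77674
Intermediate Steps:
W(A) = 14 + 2*A² (W(A) = (A² + A²) + 14 = 2*A² + 14 = 14 + 2*A²)
F = -13 (F = -3*(3 - 4) - (14 + 2*(0 - 1)²) = -3*(-1) - (14 + 2*(-1)²) = 3 - (14 + 2*1) = 3 - (14 + 2) = 3 - 1*16 = 3 - 16 = -13)
F/(-435) + 146/(-181) = -13/(-435) + 146/(-181) = -13*(-1/435) + 146*(-1/181) = 13/435 - 146/181 = -61157/78735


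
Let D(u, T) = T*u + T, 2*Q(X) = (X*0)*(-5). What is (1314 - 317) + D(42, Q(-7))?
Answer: 997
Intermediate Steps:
Q(X) = 0 (Q(X) = ((X*0)*(-5))/2 = (0*(-5))/2 = (1/2)*0 = 0)
D(u, T) = T + T*u
(1314 - 317) + D(42, Q(-7)) = (1314 - 317) + 0*(1 + 42) = 997 + 0*43 = 997 + 0 = 997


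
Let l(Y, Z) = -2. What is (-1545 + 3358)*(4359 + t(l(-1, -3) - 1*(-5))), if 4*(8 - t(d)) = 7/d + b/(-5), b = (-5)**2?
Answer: 23755739/3 ≈ 7.9186e+6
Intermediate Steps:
b = 25
t(d) = 37/4 - 7/(4*d) (t(d) = 8 - (7/d + 25/(-5))/4 = 8 - (7/d + 25*(-1/5))/4 = 8 - (7/d - 5)/4 = 8 - (-5 + 7/d)/4 = 8 + (5/4 - 7/(4*d)) = 37/4 - 7/(4*d))
(-1545 + 3358)*(4359 + t(l(-1, -3) - 1*(-5))) = (-1545 + 3358)*(4359 + (-7 + 37*(-2 - 1*(-5)))/(4*(-2 - 1*(-5)))) = 1813*(4359 + (-7 + 37*(-2 + 5))/(4*(-2 + 5))) = 1813*(4359 + (1/4)*(-7 + 37*3)/3) = 1813*(4359 + (1/4)*(1/3)*(-7 + 111)) = 1813*(4359 + (1/4)*(1/3)*104) = 1813*(4359 + 26/3) = 1813*(13103/3) = 23755739/3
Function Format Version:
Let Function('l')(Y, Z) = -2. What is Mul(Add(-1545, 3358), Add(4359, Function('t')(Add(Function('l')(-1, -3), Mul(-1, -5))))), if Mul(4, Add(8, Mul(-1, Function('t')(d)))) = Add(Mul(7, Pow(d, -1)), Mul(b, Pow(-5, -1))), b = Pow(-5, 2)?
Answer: Rational(23755739, 3) ≈ 7.9186e+6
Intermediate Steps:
b = 25
Function('t')(d) = Add(Rational(37, 4), Mul(Rational(-7, 4), Pow(d, -1))) (Function('t')(d) = Add(8, Mul(Rational(-1, 4), Add(Mul(7, Pow(d, -1)), Mul(25, Pow(-5, -1))))) = Add(8, Mul(Rational(-1, 4), Add(Mul(7, Pow(d, -1)), Mul(25, Rational(-1, 5))))) = Add(8, Mul(Rational(-1, 4), Add(Mul(7, Pow(d, -1)), -5))) = Add(8, Mul(Rational(-1, 4), Add(-5, Mul(7, Pow(d, -1))))) = Add(8, Add(Rational(5, 4), Mul(Rational(-7, 4), Pow(d, -1)))) = Add(Rational(37, 4), Mul(Rational(-7, 4), Pow(d, -1))))
Mul(Add(-1545, 3358), Add(4359, Function('t')(Add(Function('l')(-1, -3), Mul(-1, -5))))) = Mul(Add(-1545, 3358), Add(4359, Mul(Rational(1, 4), Pow(Add(-2, Mul(-1, -5)), -1), Add(-7, Mul(37, Add(-2, Mul(-1, -5))))))) = Mul(1813, Add(4359, Mul(Rational(1, 4), Pow(Add(-2, 5), -1), Add(-7, Mul(37, Add(-2, 5)))))) = Mul(1813, Add(4359, Mul(Rational(1, 4), Pow(3, -1), Add(-7, Mul(37, 3))))) = Mul(1813, Add(4359, Mul(Rational(1, 4), Rational(1, 3), Add(-7, 111)))) = Mul(1813, Add(4359, Mul(Rational(1, 4), Rational(1, 3), 104))) = Mul(1813, Add(4359, Rational(26, 3))) = Mul(1813, Rational(13103, 3)) = Rational(23755739, 3)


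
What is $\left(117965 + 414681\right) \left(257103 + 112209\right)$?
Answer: $196712559552$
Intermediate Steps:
$\left(117965 + 414681\right) \left(257103 + 112209\right) = 532646 \cdot 369312 = 196712559552$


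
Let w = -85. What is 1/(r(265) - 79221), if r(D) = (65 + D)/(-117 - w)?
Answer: -16/1267701 ≈ -1.2621e-5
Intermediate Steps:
r(D) = -65/32 - D/32 (r(D) = (65 + D)/(-117 - 1*(-85)) = (65 + D)/(-117 + 85) = (65 + D)/(-32) = (65 + D)*(-1/32) = -65/32 - D/32)
1/(r(265) - 79221) = 1/((-65/32 - 1/32*265) - 79221) = 1/((-65/32 - 265/32) - 79221) = 1/(-165/16 - 79221) = 1/(-1267701/16) = -16/1267701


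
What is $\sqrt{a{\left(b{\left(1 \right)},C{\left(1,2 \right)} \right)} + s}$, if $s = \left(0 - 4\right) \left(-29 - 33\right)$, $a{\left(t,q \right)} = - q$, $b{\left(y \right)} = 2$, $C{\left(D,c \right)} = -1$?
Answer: $\sqrt{249} \approx 15.78$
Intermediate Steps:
$s = 248$ ($s = \left(0 - 4\right) \left(-29 - 33\right) = \left(-4\right) \left(-62\right) = 248$)
$\sqrt{a{\left(b{\left(1 \right)},C{\left(1,2 \right)} \right)} + s} = \sqrt{\left(-1\right) \left(-1\right) + 248} = \sqrt{1 + 248} = \sqrt{249}$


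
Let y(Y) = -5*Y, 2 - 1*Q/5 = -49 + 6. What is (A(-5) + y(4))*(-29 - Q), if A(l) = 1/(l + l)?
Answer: 25527/5 ≈ 5105.4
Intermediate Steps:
A(l) = 1/(2*l)
Q = 225 (Q = 10 - 5*(-49 + 6) = 10 - 5*(-43) = 10 + 215 = 225)
(A(-5) + y(4))*(-29 - Q) = ((1/2)/(-5) - 5*4)*(-29 - 1*225) = ((1/2)*(-1/5) - 20)*(-29 - 225) = (-1/10 - 20)*(-254) = -201/10*(-254) = 25527/5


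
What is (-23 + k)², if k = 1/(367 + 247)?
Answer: 199402641/376996 ≈ 528.92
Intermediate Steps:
k = 1/614 ≈ 0.0016287
(-23 + k)² = (-23 + 1/614)² = (-14121/614)² = 199402641/376996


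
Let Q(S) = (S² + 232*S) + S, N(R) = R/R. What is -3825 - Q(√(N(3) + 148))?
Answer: -3974 - 233*√149 ≈ -6818.1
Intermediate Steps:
N(R) = 1
Q(S) = S² + 233*S
-3825 - Q(√(N(3) + 148)) = -3825 - √(1 + 148)*(233 + √(1 + 148)) = -3825 - √149*(233 + √149)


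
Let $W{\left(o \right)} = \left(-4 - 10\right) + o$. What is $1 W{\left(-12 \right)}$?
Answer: $-26$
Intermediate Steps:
$W{\left(o \right)} = -14 + o$
$1 W{\left(-12 \right)} = 1 \left(-14 - 12\right) = 1 \left(-26\right) = -26$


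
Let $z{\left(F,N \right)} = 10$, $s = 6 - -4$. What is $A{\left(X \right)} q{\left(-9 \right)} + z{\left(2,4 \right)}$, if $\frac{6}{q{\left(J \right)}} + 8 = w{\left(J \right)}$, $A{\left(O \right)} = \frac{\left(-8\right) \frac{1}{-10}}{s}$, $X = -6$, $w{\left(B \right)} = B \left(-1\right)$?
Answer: $\frac{262}{25} \approx 10.48$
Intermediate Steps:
$s = 10$ ($s = 6 + 4 = 10$)
$w{\left(B \right)} = - B$
$A{\left(O \right)} = \frac{2}{25}$ ($A{\left(O \right)} = \frac{\left(-8\right) \frac{1}{-10}}{10} = \left(-8\right) \left(- \frac{1}{10}\right) \frac{1}{10} = \frac{4}{5} \cdot \frac{1}{10} = \frac{2}{25}$)
$q{\left(J \right)} = \frac{6}{-8 - J}$
$A{\left(X \right)} q{\left(-9 \right)} + z{\left(2,4 \right)} = \frac{2 \left(- \frac{6}{8 - 9}\right)}{25} + 10 = \frac{2 \left(- \frac{6}{-1}\right)}{25} + 10 = \frac{2 \left(\left(-6\right) \left(-1\right)\right)}{25} + 10 = \frac{2}{25} \cdot 6 + 10 = \frac{12}{25} + 10 = \frac{262}{25}$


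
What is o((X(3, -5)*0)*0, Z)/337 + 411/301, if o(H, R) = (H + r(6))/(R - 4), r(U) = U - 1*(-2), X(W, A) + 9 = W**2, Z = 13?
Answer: 1248971/912933 ≈ 1.3681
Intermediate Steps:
X(W, A) = -9 + W**2
r(U) = 2 + U (r(U) = U + 2 = 2 + U)
o(H, R) = (8 + H)/(-4 + R) (o(H, R) = (H + (2 + 6))/(R - 4) = (H + 8)/(-4 + R) = (8 + H)/(-4 + R))
o((X(3, -5)*0)*0, Z)/337 + 411/301 = ((8 + ((-9 + 3**2)*0)*0)/(-4 + 13))/337 + 411/301 = ((8 + ((-9 + 9)*0)*0)/9)*(1/337) + 411*(1/301) = ((8 + (0*0)*0)/9)*(1/337) + 411/301 = ((8 + 0*0)/9)*(1/337) + 411/301 = ((8 + 0)/9)*(1/337) + 411/301 = ((1/9)*8)*(1/337) + 411/301 = (8/9)*(1/337) + 411/301 = 8/3033 + 411/301 = 1248971/912933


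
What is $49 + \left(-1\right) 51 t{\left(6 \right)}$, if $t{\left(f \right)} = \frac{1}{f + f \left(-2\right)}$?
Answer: $\frac{115}{2} \approx 57.5$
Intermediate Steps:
$t{\left(f \right)} = - \frac{1}{f}$ ($t{\left(f \right)} = \frac{1}{f - 2 f} = \frac{1}{\left(-1\right) f} = - \frac{1}{f}$)
$49 + \left(-1\right) 51 t{\left(6 \right)} = 49 + \left(-1\right) 51 \left(- \frac{1}{6}\right) = 49 - 51 \left(\left(-1\right) \frac{1}{6}\right) = 49 - - \frac{17}{2} = 49 + \frac{17}{2} = \frac{115}{2}$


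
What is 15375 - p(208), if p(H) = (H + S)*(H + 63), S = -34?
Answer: -31779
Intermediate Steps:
p(H) = (-34 + H)*(63 + H) (p(H) = (H - 34)*(H + 63) = (-34 + H)*(63 + H))
15375 - p(208) = 15375 - (-2142 + 208² + 29*208) = 15375 - (-2142 + 43264 + 6032) = 15375 - 1*47154 = 15375 - 47154 = -31779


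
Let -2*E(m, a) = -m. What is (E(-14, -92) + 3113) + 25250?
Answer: 28356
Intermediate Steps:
E(m, a) = m/2 (E(m, a) = -(-1)*m/2 = m/2)
(E(-14, -92) + 3113) + 25250 = ((1/2)*(-14) + 3113) + 25250 = (-7 + 3113) + 25250 = 3106 + 25250 = 28356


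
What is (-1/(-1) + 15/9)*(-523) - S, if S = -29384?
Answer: 83968/3 ≈ 27989.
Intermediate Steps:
(-1/(-1) + 15/9)*(-523) - S = (-1/(-1) + 15/9)*(-523) - 1*(-29384) = (-1*(-1) + 15*(1/9))*(-523) + 29384 = (1 + 5/3)*(-523) + 29384 = (8/3)*(-523) + 29384 = -4184/3 + 29384 = 83968/3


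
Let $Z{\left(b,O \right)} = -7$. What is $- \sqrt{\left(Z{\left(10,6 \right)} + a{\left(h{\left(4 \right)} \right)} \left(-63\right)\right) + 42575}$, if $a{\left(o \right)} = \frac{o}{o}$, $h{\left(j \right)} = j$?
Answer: $- \sqrt{42505} \approx -206.17$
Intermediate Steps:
$a{\left(o \right)} = 1$
$- \sqrt{\left(Z{\left(10,6 \right)} + a{\left(h{\left(4 \right)} \right)} \left(-63\right)\right) + 42575} = - \sqrt{\left(-7 + 1 \left(-63\right)\right) + 42575} = - \sqrt{\left(-7 - 63\right) + 42575} = - \sqrt{-70 + 42575} = - \sqrt{42505}$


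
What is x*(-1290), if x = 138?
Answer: -178020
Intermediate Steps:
x*(-1290) = 138*(-1290) = -178020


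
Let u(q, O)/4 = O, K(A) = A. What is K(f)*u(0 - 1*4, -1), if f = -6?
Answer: 24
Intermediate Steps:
u(q, O) = 4*O
K(f)*u(0 - 1*4, -1) = -24*(-1) = -6*(-4) = 24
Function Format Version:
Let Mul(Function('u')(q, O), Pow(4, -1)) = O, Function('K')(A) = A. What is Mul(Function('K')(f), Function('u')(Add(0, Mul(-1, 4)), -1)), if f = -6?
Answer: 24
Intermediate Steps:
Function('u')(q, O) = Mul(4, O)
Mul(Function('K')(f), Function('u')(Add(0, Mul(-1, 4)), -1)) = Mul(-6, Mul(4, -1)) = Mul(-6, -4) = 24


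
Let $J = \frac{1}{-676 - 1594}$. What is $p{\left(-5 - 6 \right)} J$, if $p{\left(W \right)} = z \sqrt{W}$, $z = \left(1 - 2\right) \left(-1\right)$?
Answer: $- \frac{i \sqrt{11}}{2270} \approx - 0.0014611 i$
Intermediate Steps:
$z = 1$ ($z = \left(-1\right) \left(-1\right) = 1$)
$p{\left(W \right)} = \sqrt{W}$ ($p{\left(W \right)} = 1 \sqrt{W} = \sqrt{W}$)
$J = - \frac{1}{2270}$ ($J = \frac{1}{-2270} = - \frac{1}{2270} \approx -0.00044053$)
$p{\left(-5 - 6 \right)} J = \sqrt{-5 - 6} \left(- \frac{1}{2270}\right) = \sqrt{-11} \left(- \frac{1}{2270}\right) = i \sqrt{11} \left(- \frac{1}{2270}\right) = - \frac{i \sqrt{11}}{2270}$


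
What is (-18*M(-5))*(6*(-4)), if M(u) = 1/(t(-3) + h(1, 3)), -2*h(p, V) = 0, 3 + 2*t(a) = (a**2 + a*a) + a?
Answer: 72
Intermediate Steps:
t(a) = -3/2 + a**2 + a/2 (t(a) = -3/2 + ((a**2 + a*a) + a)/2 = -3/2 + ((a**2 + a**2) + a)/2 = -3/2 + (2*a**2 + a)/2 = -3/2 + (a + 2*a**2)/2 = -3/2 + (a**2 + a/2) = -3/2 + a**2 + a/2)
h(p, V) = 0 (h(p, V) = -1/2*0 = 0)
M(u) = 1/6 (M(u) = 1/((-3/2 + (-3)**2 + (1/2)*(-3)) + 0) = 1/((-3/2 + 9 - 3/2) + 0) = 1/(6 + 0) = 1/6)
(-18*M(-5))*(6*(-4)) = (-18*1/6)*(6*(-4)) = -3*(-24) = 72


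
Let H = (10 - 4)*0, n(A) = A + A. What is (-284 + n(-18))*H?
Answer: 0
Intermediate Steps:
n(A) = 2*A
H = 0 (H = 6*0 = 0)
(-284 + n(-18))*H = (-284 + 2*(-18))*0 = (-284 - 36)*0 = -320*0 = 0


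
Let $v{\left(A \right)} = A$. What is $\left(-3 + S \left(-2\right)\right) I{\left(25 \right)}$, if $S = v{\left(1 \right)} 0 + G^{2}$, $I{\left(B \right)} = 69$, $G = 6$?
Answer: $-5175$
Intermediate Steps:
$S = 36$ ($S = 1 \cdot 0 + 6^{2} = 0 + 36 = 36$)
$\left(-3 + S \left(-2\right)\right) I{\left(25 \right)} = \left(-3 + 36 \left(-2\right)\right) 69 = \left(-3 - 72\right) 69 = \left(-75\right) 69 = -5175$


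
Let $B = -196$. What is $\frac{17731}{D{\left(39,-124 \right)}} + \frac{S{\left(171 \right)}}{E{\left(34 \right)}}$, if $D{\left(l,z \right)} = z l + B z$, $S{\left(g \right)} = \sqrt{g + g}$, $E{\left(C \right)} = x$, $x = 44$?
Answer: $\frac{17731}{19468} + \frac{3 \sqrt{38}}{44} \approx 1.3311$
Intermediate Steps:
$E{\left(C \right)} = 44$
$S{\left(g \right)} = \sqrt{2} \sqrt{g}$ ($S{\left(g \right)} = \sqrt{2 g} = \sqrt{2} \sqrt{g}$)
$D{\left(l,z \right)} = - 196 z + l z$ ($D{\left(l,z \right)} = z l - 196 z = l z - 196 z = - 196 z + l z$)
$\frac{17731}{D{\left(39,-124 \right)}} + \frac{S{\left(171 \right)}}{E{\left(34 \right)}} = \frac{17731}{\left(-124\right) \left(-196 + 39\right)} + \frac{\sqrt{2} \sqrt{171}}{44} = \frac{17731}{\left(-124\right) \left(-157\right)} + \sqrt{2} \cdot 3 \sqrt{19} \cdot \frac{1}{44} = \frac{17731}{19468} + 3 \sqrt{38} \cdot \frac{1}{44} = 17731 \cdot \frac{1}{19468} + \frac{3 \sqrt{38}}{44} = \frac{17731}{19468} + \frac{3 \sqrt{38}}{44}$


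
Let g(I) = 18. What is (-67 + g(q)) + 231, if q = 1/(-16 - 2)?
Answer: 182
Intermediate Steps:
q = -1/18 (q = 1/(-18) = -1/18 ≈ -0.055556)
(-67 + g(q)) + 231 = (-67 + 18) + 231 = -49 + 231 = 182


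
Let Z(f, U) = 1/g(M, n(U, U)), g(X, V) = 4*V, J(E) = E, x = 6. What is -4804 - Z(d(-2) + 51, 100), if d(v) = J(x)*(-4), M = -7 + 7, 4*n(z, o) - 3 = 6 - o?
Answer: -437163/91 ≈ -4804.0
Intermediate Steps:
n(z, o) = 9/4 - o/4 (n(z, o) = ¾ + (6 - o)/4 = ¾ + (3/2 - o/4) = 9/4 - o/4)
M = 0
d(v) = -24 (d(v) = 6*(-4) = -24)
Z(f, U) = 1/(9 - U) (Z(f, U) = 1/(4*(9/4 - U/4)) = 1/(9 - U))
-4804 - Z(d(-2) + 51, 100) = -4804 - (-1)/(-9 + 100) = -4804 - (-1)/91 = -4804 - 1*(-1/91) = -4804 + 1/91 = -437163/91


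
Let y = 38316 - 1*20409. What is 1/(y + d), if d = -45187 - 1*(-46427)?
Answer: 1/19147 ≈ 5.2228e-5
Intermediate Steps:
y = 17907 (y = 38316 - 20409 = 17907)
d = 1240 (d = -45187 + 46427 = 1240)
1/(y + d) = 1/(17907 + 1240) = 1/19147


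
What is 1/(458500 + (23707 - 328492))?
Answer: 1/153715 ≈ 6.5055e-6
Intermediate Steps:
1/(458500 + (23707 - 328492)) = 1/(458500 - 304785) = 1/153715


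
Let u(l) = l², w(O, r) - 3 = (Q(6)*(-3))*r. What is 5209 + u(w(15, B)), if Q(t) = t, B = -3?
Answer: 8458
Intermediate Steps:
w(O, r) = 3 - 18*r (w(O, r) = 3 + (6*(-3))*r = 3 - 18*r)
5209 + u(w(15, B)) = 5209 + (3 - 18*(-3))² = 5209 + (3 + 54)² = 5209 + 57² = 5209 + 3249 = 8458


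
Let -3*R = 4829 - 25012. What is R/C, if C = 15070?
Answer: 20183/45210 ≈ 0.44643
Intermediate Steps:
R = 20183/3 (R = -(4829 - 25012)/3 = -⅓*(-20183) = 20183/3 ≈ 6727.7)
R/C = (20183/3)/15070 = (20183/3)*(1/15070) = 20183/45210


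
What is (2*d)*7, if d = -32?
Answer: -448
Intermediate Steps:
(2*d)*7 = (2*(-32))*7 = -64*7 = -448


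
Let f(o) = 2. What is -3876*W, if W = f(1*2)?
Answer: -7752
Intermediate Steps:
W = 2
-3876*W = -3876*2 = -7752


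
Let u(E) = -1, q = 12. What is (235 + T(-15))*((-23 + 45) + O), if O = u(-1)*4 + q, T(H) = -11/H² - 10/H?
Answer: 106028/15 ≈ 7068.5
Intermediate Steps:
T(H) = -11/H² - 10/H
O = 8 (O = -1*4 + 12 = -4 + 12 = 8)
(235 + T(-15))*((-23 + 45) + O) = (235 + (-11 - 10*(-15))/(-15)²)*((-23 + 45) + 8) = (235 + (-11 + 150)/225)*(22 + 8) = (235 + (1/225)*139)*30 = (235 + 139/225)*30 = (53014/225)*30 = 106028/15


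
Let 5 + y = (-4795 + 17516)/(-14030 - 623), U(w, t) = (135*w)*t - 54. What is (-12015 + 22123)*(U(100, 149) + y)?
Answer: 297919474803216/14653 ≈ 2.0332e+10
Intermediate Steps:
U(w, t) = -54 + 135*t*w (U(w, t) = 135*t*w - 54 = -54 + 135*t*w)
y = -85986/14653 (y = -5 + (-4795 + 17516)/(-14030 - 623) = -5 + 12721/(-14653) = -5 + 12721*(-1/14653) = -5 - 12721/14653 = -85986/14653 ≈ -5.8681)
(-12015 + 22123)*(U(100, 149) + y) = (-12015 + 22123)*((-54 + 135*149*100) - 85986/14653) = 10108*((-54 + 2011500) - 85986/14653) = 10108*(2011446 - 85986/14653) = 10108*(29473632252/14653) = 297919474803216/14653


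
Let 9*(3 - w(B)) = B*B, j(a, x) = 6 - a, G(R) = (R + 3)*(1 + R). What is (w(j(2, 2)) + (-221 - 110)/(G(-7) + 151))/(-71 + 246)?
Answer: -1054/275625 ≈ -0.0038240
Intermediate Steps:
G(R) = (1 + R)*(3 + R) (G(R) = (3 + R)*(1 + R) = (1 + R)*(3 + R))
w(B) = 3 - B²/9 (w(B) = 3 - B*B/9 = 3 - B²/9)
(w(j(2, 2)) + (-221 - 110)/(G(-7) + 151))/(-71 + 246) = ((3 - (6 - 1*2)²/9) + (-221 - 110)/((3 + (-7)² + 4*(-7)) + 151))/(-71 + 246) = ((3 - (6 - 2)²/9) - 331/((3 + 49 - 28) + 151))/175 = ((3 - ⅑*4²) - 331/(24 + 151))*(1/175) = ((3 - ⅑*16) - 331/175)*(1/175) = ((3 - 16/9) - 331*1/175)*(1/175) = (11/9 - 331/175)*(1/175) = -1054/1575*1/175 = -1054/275625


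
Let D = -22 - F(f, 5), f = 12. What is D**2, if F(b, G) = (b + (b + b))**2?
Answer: 1737124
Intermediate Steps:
F(b, G) = 9*b**2 (F(b, G) = (b + 2*b)**2 = (3*b)**2 = 9*b**2)
D = -1318 (D = -22 - 9*12**2 = -22 - 9*144 = -22 - 1*1296 = -22 - 1296 = -1318)
D**2 = (-1318)**2 = 1737124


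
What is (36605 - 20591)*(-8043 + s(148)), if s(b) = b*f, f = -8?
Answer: -147761178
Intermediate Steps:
s(b) = -8*b (s(b) = b*(-8) = -8*b)
(36605 - 20591)*(-8043 + s(148)) = (36605 - 20591)*(-8043 - 8*148) = 16014*(-8043 - 1184) = 16014*(-9227) = -147761178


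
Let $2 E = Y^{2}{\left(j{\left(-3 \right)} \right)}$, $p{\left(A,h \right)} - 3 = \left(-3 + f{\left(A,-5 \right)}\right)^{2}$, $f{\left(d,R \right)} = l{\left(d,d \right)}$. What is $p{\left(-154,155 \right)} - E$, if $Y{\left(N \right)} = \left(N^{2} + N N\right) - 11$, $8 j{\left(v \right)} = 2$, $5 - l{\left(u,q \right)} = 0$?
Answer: $- \frac{6673}{128} \approx -52.133$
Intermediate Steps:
$l{\left(u,q \right)} = 5$ ($l{\left(u,q \right)} = 5 - 0 = 5 + 0 = 5$)
$j{\left(v \right)} = \frac{1}{4}$ ($j{\left(v \right)} = \frac{1}{8} \cdot 2 = \frac{1}{4}$)
$f{\left(d,R \right)} = 5$
$p{\left(A,h \right)} = 7$ ($p{\left(A,h \right)} = 3 + \left(-3 + 5\right)^{2} = 3 + 2^{2} = 3 + 4 = 7$)
$Y{\left(N \right)} = -11 + 2 N^{2}$ ($Y{\left(N \right)} = \left(N^{2} + N^{2}\right) - 11 = 2 N^{2} - 11 = -11 + 2 N^{2}$)
$E = \frac{7569}{128}$ ($E = \frac{\left(-11 + \frac{2}{16}\right)^{2}}{2} = \frac{\left(-11 + 2 \cdot \frac{1}{16}\right)^{2}}{2} = \frac{\left(-11 + \frac{1}{8}\right)^{2}}{2} = \frac{\left(- \frac{87}{8}\right)^{2}}{2} = \frac{1}{2} \cdot \frac{7569}{64} = \frac{7569}{128} \approx 59.133$)
$p{\left(-154,155 \right)} - E = 7 - \frac{7569}{128} = - \frac{6673}{128}$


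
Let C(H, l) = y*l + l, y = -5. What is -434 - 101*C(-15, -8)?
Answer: -3666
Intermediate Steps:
C(H, l) = -4*l (C(H, l) = -5*l + l = -4*l)
-434 - 101*C(-15, -8) = -434 - (-404)*(-8) = -434 - 101*32 = -434 - 3232 = -3666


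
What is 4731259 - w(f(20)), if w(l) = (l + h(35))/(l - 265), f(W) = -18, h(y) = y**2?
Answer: 1338947504/283 ≈ 4.7313e+6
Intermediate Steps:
w(l) = (1225 + l)/(-265 + l) (w(l) = (l + 35**2)/(l - 265) = (l + 1225)/(-265 + l) = (1225 + l)/(-265 + l))
4731259 - w(f(20)) = 4731259 - (1225 - 18)/(-265 - 18) = 4731259 - 1207/(-283) = 4731259 - (-1)*1207/283 = 4731259 - 1*(-1207/283) = 4731259 + 1207/283 = 1338947504/283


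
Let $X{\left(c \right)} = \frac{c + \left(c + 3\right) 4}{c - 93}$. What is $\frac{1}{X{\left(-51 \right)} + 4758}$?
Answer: $\frac{16}{76155} \approx 0.0002101$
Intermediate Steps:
$X{\left(c \right)} = \frac{12 + 5 c}{-93 + c}$ ($X{\left(c \right)} = \frac{c + \left(3 + c\right) 4}{-93 + c} = \frac{c + \left(12 + 4 c\right)}{-93 + c} = \frac{12 + 5 c}{-93 + c}$)
$\frac{1}{X{\left(-51 \right)} + 4758} = \frac{1}{\frac{12 + 5 \left(-51\right)}{-93 - 51} + 4758} = \frac{1}{\frac{12 - 255}{-144} + 4758} = \frac{1}{\left(- \frac{1}{144}\right) \left(-243\right) + 4758} = \frac{1}{\frac{27}{16} + 4758} = \frac{1}{\frac{76155}{16}} = \frac{16}{76155}$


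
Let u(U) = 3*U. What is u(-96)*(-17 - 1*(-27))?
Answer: -2880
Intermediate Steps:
u(-96)*(-17 - 1*(-27)) = (3*(-96))*(-17 - 1*(-27)) = -288*(-17 + 27) = -288*10 = -2880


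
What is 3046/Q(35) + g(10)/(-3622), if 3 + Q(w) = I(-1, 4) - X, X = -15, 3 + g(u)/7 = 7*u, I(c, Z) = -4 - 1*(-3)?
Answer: 11027453/39842 ≈ 276.78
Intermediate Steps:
I(c, Z) = -1 (I(c, Z) = -4 + 3 = -1)
g(u) = -21 + 49*u (g(u) = -21 + 7*(7*u) = -21 + 49*u)
Q(w) = 11 (Q(w) = -3 + (-1 - 1*(-15)) = -3 + (-1 + 15) = -3 + 14 = 11)
3046/Q(35) + g(10)/(-3622) = 3046/11 + (-21 + 49*10)/(-3622) = 3046*(1/11) + (-21 + 490)*(-1/3622) = 3046/11 + 469*(-1/3622) = 3046/11 - 469/3622 = 11027453/39842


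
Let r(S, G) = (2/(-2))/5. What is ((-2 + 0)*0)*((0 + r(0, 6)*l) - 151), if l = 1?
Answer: 0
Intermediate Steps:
r(S, G) = -1/5 (r(S, G) = (2*(-1/2))*(1/5) = -1*1/5 = -1/5)
((-2 + 0)*0)*((0 + r(0, 6)*l) - 151) = ((-2 + 0)*0)*((0 - 1/5*1) - 151) = (-2*0)*((0 - 1/5) - 151) = 0*(-1/5 - 151) = 0*(-756/5) = 0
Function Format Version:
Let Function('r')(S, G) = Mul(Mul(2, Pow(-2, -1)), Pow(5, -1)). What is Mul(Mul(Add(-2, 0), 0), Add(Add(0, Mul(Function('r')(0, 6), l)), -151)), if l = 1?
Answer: 0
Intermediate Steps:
Function('r')(S, G) = Rational(-1, 5) (Function('r')(S, G) = Mul(Mul(2, Rational(-1, 2)), Rational(1, 5)) = Mul(-1, Rational(1, 5)) = Rational(-1, 5))
Mul(Mul(Add(-2, 0), 0), Add(Add(0, Mul(Function('r')(0, 6), l)), -151)) = Mul(Mul(Add(-2, 0), 0), Add(Add(0, Mul(Rational(-1, 5), 1)), -151)) = Mul(Mul(-2, 0), Add(Add(0, Rational(-1, 5)), -151)) = Mul(0, Add(Rational(-1, 5), -151)) = Mul(0, Rational(-756, 5)) = 0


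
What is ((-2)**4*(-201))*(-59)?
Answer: 189744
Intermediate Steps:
((-2)**4*(-201))*(-59) = (16*(-201))*(-59) = -3216*(-59) = 189744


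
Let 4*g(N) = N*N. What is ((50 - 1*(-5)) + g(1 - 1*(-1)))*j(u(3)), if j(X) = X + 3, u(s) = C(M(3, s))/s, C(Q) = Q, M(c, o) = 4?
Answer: 728/3 ≈ 242.67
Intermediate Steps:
u(s) = 4/s
j(X) = 3 + X
g(N) = N²/4 (g(N) = (N*N)/4 = N²/4)
((50 - 1*(-5)) + g(1 - 1*(-1)))*j(u(3)) = ((50 - 1*(-5)) + (1 - 1*(-1))²/4)*(3 + 4/3) = ((50 + 5) + (1 + 1)²/4)*(3 + 4*(⅓)) = (55 + (¼)*2²)*(3 + 4/3) = (55 + (¼)*4)*(13/3) = (55 + 1)*(13/3) = 56*(13/3) = 728/3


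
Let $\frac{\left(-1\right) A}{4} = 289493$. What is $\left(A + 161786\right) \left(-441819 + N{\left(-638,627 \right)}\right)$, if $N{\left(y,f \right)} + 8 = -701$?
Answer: $440840198208$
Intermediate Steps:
$A = -1157972$ ($A = \left(-4\right) 289493 = -1157972$)
$N{\left(y,f \right)} = -709$ ($N{\left(y,f \right)} = -8 - 701 = -709$)
$\left(A + 161786\right) \left(-441819 + N{\left(-638,627 \right)}\right) = \left(-1157972 + 161786\right) \left(-441819 - 709\right) = \left(-996186\right) \left(-442528\right) = 440840198208$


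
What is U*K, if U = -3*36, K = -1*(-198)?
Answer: -21384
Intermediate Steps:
K = 198
U = -108
U*K = -108*198 = -21384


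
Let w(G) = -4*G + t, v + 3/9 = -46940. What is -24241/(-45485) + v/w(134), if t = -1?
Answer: 6444295436/73276335 ≈ 87.945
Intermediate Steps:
v = -140821/3 (v = -1/3 - 46940 = -140821/3 ≈ -46940.)
w(G) = -1 - 4*G (w(G) = -4*G - 1 = -1 - 4*G)
-24241/(-45485) + v/w(134) = -24241/(-45485) - 140821/(3*(-1 - 4*134)) = -24241*(-1/45485) - 140821/(3*(-1 - 536)) = 24241/45485 - 140821/3/(-537) = 24241/45485 - 140821/3*(-1/537) = 24241/45485 + 140821/1611 = 6444295436/73276335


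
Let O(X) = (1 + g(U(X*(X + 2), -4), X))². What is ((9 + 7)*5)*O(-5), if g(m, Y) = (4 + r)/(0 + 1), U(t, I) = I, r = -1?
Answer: 1280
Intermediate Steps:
g(m, Y) = 3 (g(m, Y) = (4 - 1)/(0 + 1) = 3/1 = 3*1 = 3)
O(X) = 16 (O(X) = (1 + 3)² = 4² = 16)
((9 + 7)*5)*O(-5) = ((9 + 7)*5)*16 = (16*5)*16 = 80*16 = 1280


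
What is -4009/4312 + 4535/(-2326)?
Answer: -14439927/5014856 ≈ -2.8794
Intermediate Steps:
-4009/4312 + 4535/(-2326) = -4009*1/4312 + 4535*(-1/2326) = -4009/4312 - 4535/2326 = -14439927/5014856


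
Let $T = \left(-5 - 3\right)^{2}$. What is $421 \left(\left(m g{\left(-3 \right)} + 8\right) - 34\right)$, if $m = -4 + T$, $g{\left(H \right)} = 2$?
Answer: $39574$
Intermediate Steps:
$T = 64$ ($T = \left(-8\right)^{2} = 64$)
$m = 60$ ($m = -4 + 64 = 60$)
$421 \left(\left(m g{\left(-3 \right)} + 8\right) - 34\right) = 421 \left(\left(60 \cdot 2 + 8\right) - 34\right) = 421 \left(\left(120 + 8\right) - 34\right) = 421 \left(128 - 34\right) = 421 \cdot 94 = 39574$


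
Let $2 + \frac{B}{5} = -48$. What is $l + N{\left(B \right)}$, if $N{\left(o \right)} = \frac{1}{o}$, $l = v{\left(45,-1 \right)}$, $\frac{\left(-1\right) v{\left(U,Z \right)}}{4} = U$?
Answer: $- \frac{45001}{250} \approx -180.0$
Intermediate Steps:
$v{\left(U,Z \right)} = - 4 U$
$B = -250$ ($B = -10 + 5 \left(-48\right) = -10 - 240 = -250$)
$l = -180$ ($l = \left(-4\right) 45 = -180$)
$l + N{\left(B \right)} = -180 + \frac{1}{-250} = -180 - \frac{1}{250} = - \frac{45001}{250}$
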